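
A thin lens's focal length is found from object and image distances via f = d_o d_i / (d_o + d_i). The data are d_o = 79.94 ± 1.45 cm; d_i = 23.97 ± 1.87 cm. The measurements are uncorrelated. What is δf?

1.11 cm

∂f/∂d_o = (d_i/(d_o+d_i))² = 0.0532;  ∂f/∂d_i = (d_o/(d_o+d_i))² = 0.592
δf = √((∂f/∂d_o · δd_o)² + (∂f/∂d_i · δd_i)²) = √(0.00595 + 1.22) = 1.11 cm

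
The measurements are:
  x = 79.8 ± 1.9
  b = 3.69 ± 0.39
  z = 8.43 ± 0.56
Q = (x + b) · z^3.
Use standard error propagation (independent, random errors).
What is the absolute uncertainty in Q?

Let u = x + b = 83.5. δu = √(δx² + δb²) = √(3.61 + 0.152) = 1.94, so δu/u = 0.0232.
Q is then a monomial in u, z:
δQ/Q = √((δu/u)² + (3·δz/z)²) = √(0.000540 + 0.0397) = 0.201
Q = 50000, so δQ = 0.201 × 50000 = 10000.

10000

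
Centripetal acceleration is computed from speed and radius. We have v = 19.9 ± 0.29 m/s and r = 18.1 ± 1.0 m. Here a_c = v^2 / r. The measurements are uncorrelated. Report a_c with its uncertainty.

a_c is a product of powers, so relative uncertainties combine in quadrature:
  (2·δv/v)² = (2×0.0146)² = 0.000849;  (-1·δr/r)² = (-1×0.0552)² = 0.00305
δa_c/a_c = √(0.00390) = 0.0625
a_c = 21.9 m/s^2, so δa_c = 0.0625 × 21.9 = 1.37 m/s^2.

21.9 ± 1.37 m/s^2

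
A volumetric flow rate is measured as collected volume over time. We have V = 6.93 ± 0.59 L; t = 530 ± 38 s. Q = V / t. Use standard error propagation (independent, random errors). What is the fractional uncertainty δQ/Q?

0.111

Since Q is a product/quotient, work with relative uncertainties:
  (1·δV/V)² = (1×0.0851)² = 0.00725;  (-1·δt/t)² = (-1×0.0717)² = 0.00514
δQ/Q = √(0.0124) = 0.111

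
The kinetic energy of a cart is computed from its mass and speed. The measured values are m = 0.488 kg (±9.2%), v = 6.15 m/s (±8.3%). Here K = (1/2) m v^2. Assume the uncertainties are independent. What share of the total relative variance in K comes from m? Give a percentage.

23.5%

(δK/K)² = (1·δm/m)² + (2·δv/v)²
  m term: (1×0.0920)² = 0.00846
  v term: (2×0.0830)² = 0.0276
Total = 0.0360. Share from m = 0.00846/0.0360 = 0.235.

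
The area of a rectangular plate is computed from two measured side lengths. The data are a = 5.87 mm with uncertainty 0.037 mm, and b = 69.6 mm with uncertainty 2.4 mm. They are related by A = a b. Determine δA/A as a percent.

Products/powers → add relative errors in quadrature, weighted by exponent:
  (1·δa/a)² = (1×0.00630)² = 3.97e-05;  (1·δb/b)² = (1×0.0345)² = 0.00119
δA/A = √(0.00123) = 0.0351

3.51%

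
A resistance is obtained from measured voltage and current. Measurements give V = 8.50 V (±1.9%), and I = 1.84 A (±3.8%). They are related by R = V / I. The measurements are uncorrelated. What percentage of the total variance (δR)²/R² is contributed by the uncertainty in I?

80.0%

(δR/R)² = (1·δV/V)² + (-1·δI/I)²
  V term: (1×0.0190)² = 0.000361
  I term: (-1×0.0380)² = 0.00144
Total = 0.00180. Share from I = 0.00144/0.00180 = 0.800.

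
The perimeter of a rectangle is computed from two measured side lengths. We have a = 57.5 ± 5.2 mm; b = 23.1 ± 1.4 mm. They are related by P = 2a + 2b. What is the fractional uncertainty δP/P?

P is a linear combination, so absolute uncertainties add in quadrature:
  (2·δa)² = 108;  (2·δb)² = 7.84
δP = √(116) = 10.8 mm
P = 161 mm, so δP/P = 10.8/161 = 0.0668.

0.0668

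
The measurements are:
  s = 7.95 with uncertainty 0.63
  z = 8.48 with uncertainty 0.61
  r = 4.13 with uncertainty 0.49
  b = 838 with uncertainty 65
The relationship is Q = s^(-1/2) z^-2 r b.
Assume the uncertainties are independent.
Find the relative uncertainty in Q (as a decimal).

0.206

Q is a product of powers, so relative uncertainties combine in quadrature:
  (−½·δs/s)² = (-0.5×0.0792)² = 0.00157;  (-2·δz/z)² = (-2×0.0719)² = 0.0207;  (1·δr/r)² = (1×0.119)² = 0.0141;  (1·δb/b)² = (1×0.0776)² = 0.00602
δQ/Q = √(0.0424) = 0.206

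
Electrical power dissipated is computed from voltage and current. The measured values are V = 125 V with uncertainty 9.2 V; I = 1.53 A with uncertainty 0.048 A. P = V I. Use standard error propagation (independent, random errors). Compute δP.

Since P is a product/quotient, work with relative uncertainties:
  (1·δV/V)² = (1×0.0736)² = 0.00542;  (1·δI/I)² = (1×0.0314)² = 0.000984
δP/P = √(0.00640) = 0.0800
P = 191 W, so δP = 0.0800 × 191 = 15.3 W.

15.3 W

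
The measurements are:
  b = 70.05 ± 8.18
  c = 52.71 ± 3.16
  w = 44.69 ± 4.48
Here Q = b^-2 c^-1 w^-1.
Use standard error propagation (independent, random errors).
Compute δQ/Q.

0.261

Products/powers → add relative errors in quadrature, weighted by exponent:
  (-2·δb/b)² = (-2×0.117)² = 0.0545;  (-1·δc/c)² = (-1×0.0600)² = 0.00359;  (-1·δw/w)² = (-1×0.100)² = 0.0100
δQ/Q = √(0.0682) = 0.261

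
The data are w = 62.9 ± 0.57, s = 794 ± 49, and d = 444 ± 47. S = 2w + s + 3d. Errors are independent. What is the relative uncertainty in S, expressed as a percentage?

6.63%

Each term contributes (cᵢ δxᵢ)² to (δS)²:
  (2·δw)² = 1.30;  (δs)² = 2400;  (3·δd)² = 19900
δS = √(22300) = 149
S = 2250, so δS/S = 149/2250 = 0.0663.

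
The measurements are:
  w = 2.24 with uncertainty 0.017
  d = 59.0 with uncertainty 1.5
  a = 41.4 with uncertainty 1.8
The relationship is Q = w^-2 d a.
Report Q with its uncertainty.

Q is a product of powers, so relative uncertainties combine in quadrature:
  (-2·δw/w)² = (-2×0.00759)² = 0.000230;  (1·δd/d)² = (1×0.0254)² = 0.000646;  (1·δa/a)² = (1×0.0435)² = 0.00189
δQ/Q = √(0.00277) = 0.0526
Q = 487, so δQ = 0.0526 × 487 = 25.6.

487 ± 25.6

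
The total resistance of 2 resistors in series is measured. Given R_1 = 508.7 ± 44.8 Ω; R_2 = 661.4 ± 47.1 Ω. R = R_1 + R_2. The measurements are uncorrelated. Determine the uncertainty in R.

65.0 Ω

Sums and differences: (δR)² = Σ (cᵢ δxᵢ)².
  (δR_1)² = 2010;  (δR_2)² = 2220
δR = √(4230) = 65.0 Ω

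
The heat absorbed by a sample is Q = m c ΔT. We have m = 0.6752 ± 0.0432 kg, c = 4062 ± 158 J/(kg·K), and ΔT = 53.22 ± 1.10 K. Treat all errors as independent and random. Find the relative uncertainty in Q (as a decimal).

Each factor contributes (exponent × relative error)² to (δQ/Q)²:
  (1·δm/m)² = (1×0.0640)² = 0.00409;  (1·δc/c)² = (1×0.0389)² = 0.00151;  (1·δΔT/ΔT)² = (1×0.0207)² = 0.000427
δQ/Q = √(0.00603) = 0.0777

0.0777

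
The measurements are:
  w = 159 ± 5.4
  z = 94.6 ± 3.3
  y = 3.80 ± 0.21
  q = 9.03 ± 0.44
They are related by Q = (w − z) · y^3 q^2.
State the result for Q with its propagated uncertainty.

Let u = w − z = 64.4. δu = √(δw² + δz²) = √(29.2 + 10.9) = 6.33, so δu/u = 0.0983.
Q is then a monomial in u, y, q:
δQ/Q = √((δu/u)² + (3·δy/y)² + (2·δq/q)²) = √(0.00966 + 0.0275 + 0.00950) = 0.216
Q = 2.88e+05, so δQ = 0.216 × 2.88e+05 = 62200.

(2.88 ± 0.622) × 10^5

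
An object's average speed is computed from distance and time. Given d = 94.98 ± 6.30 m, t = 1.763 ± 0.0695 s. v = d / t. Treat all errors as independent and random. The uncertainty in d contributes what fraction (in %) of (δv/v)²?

73.9%

(δv/v)² = (1·δd/d)² + (-1·δt/t)²
  d term: (1×0.0663)² = 0.00440
  t term: (-1×0.0394)² = 0.00155
Total = 0.00595. Share from d = 0.00440/0.00595 = 0.739.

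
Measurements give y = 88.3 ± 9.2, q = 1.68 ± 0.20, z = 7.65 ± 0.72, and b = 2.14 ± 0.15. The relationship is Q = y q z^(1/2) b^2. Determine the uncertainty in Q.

407

Products/powers → add relative errors in quadrature, weighted by exponent:
  (1·δy/y)² = (1×0.104)² = 0.0109;  (1·δq/q)² = (1×0.119)² = 0.0142;  (½·δz/z)² = (0.5×0.0941)² = 0.00221;  (2·δb/b)² = (2×0.0701)² = 0.0197
δQ/Q = √(0.0469) = 0.217
Q = 1880, so δQ = 0.217 × 1880 = 407.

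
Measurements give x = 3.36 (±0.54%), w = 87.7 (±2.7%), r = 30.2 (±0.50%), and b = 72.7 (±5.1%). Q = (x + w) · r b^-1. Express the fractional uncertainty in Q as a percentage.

Let u = x + w = 91.1. δu = √(δx² + δw²) = √(0.000329 + 5.61) = 2.37, so δu/u = 0.0260.
Q is then a monomial in u, r, b:
δQ/Q = √((δu/u)² + (1·δr/r)² + (-1·δb/b)²) = √(0.000676 + 2.5e-05 + 0.00260) = 0.0575

5.75%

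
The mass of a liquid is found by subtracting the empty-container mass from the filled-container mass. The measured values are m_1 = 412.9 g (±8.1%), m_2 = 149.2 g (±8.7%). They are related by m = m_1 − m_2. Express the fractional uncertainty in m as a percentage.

13.6%

Each term contributes (cᵢ δxᵢ)² to (δm)²:
  (δm_1)² = 1120;  (δm_2)² = 168
δm = √(1290) = 35.9 g
m = 263.7 g, so δm/m = 35.9/263.7 = 0.136.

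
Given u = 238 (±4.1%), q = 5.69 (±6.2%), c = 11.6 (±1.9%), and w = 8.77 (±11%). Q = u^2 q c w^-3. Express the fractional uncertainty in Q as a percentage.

34.6%

Each factor contributes (exponent × relative error)² to (δQ/Q)²:
  (2·δu/u)² = (2×0.0410)² = 0.00672;  (1·δq/q)² = (1×0.0620)² = 0.00384;  (1·δc/c)² = (1×0.0190)² = 0.000361;  (-3·δw/w)² = (-3×0.110)² = 0.109
δQ/Q = √(0.120) = 0.346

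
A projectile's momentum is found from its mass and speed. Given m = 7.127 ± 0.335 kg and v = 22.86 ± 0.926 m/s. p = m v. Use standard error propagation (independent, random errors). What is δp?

Each factor contributes (exponent × relative error)² to (δp/p)²:
  (1·δm/m)² = (1×0.0470)² = 0.00221;  (1·δv/v)² = (1×0.0405)² = 0.00164
δp/p = √(0.00385) = 0.0621
p = 162.9 kg·m/s, so δp = 0.0621 × 162.9 = 10.1 kg·m/s.

10.1 kg·m/s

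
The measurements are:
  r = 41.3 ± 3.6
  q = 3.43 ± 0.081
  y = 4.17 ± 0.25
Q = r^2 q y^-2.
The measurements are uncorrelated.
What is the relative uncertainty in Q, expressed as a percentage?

Relative error in a monomial: (δQ/Q)² = Σ (nᵢ · δxᵢ/xᵢ)².
  (2·δr/r)² = (2×0.0872)² = 0.0304;  (1·δq/q)² = (1×0.0236)² = 0.000558;  (-2·δy/y)² = (-2×0.0600)² = 0.0144
δQ/Q = √(0.0453) = 0.213

21.3%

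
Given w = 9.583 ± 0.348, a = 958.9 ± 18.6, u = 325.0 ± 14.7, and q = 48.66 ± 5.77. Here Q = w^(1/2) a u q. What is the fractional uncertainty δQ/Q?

Since Q is a product/quotient, work with relative uncertainties:
  (½·δw/w)² = (0.5×0.0363)² = 0.000330;  (1·δa/a)² = (1×0.0194)² = 0.000376;  (1·δu/u)² = (1×0.0452)² = 0.00205;  (1·δq/q)² = (1×0.119)² = 0.0141
δQ/Q = √(0.0168) = 0.130

0.130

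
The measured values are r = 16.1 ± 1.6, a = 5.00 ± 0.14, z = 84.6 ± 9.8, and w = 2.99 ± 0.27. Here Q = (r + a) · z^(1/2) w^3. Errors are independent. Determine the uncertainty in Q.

Let u = r + a = 21.1. δu = √(δr² + δa²) = √(2.56 + 0.0196) = 1.61, so δu/u = 0.0761.
Q is then a monomial in u, z, w:
δQ/Q = √((δu/u)² + (½·δz/z)² + (3·δw/w)²) = √(0.00579 + 0.00335 + 0.0734) = 0.287
Q = 5190, so δQ = 0.287 × 5190 = 1490.

1490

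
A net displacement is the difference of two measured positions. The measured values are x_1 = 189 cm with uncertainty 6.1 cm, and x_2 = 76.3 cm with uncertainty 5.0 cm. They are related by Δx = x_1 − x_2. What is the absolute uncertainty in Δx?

Absolute uncertainties add in quadrature for a linear combination:
  (δx_1)² = 37.2;  (δx_2)² = 25.0
δΔx = √(62.2) = 7.89 cm

7.89 cm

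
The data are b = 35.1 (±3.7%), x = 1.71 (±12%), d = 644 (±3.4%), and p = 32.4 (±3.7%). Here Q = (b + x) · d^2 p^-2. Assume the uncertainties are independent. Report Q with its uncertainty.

14500 ± 1550

Let u = b + x = 36.8. δu = √(δb² + δx²) = √(1.69 + 0.0421) = 1.31, so δu/u = 0.0357.
Q is then a monomial in u, d, p:
δQ/Q = √((δu/u)² + (2·δd/d)² + (-2·δp/p)²) = √(0.00128 + 0.00462 + 0.00548) = 0.107
Q = 14500, so δQ = 0.107 × 14500 = 1550.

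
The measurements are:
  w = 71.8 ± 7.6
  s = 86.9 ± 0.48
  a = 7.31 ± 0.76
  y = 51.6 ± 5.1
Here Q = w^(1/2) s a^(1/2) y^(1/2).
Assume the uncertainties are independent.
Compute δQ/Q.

0.0893

Since Q is a product/quotient, work with relative uncertainties:
  (½·δw/w)² = (0.5×0.106)² = 0.00280;  (1·δs/s)² = (1×0.00552)² = 3.05e-05;  (½·δa/a)² = (0.5×0.104)² = 0.00270;  (½·δy/y)² = (0.5×0.0988)² = 0.00244
δQ/Q = √(0.00798) = 0.0893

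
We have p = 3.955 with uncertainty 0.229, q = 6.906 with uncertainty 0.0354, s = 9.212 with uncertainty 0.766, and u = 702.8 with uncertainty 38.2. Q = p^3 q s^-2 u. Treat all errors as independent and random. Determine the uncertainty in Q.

Since Q is a product/quotient, work with relative uncertainties:
  (3·δp/p)² = (3×0.0579)² = 0.0302;  (1·δq/q)² = (1×0.00513)² = 2.63e-05;  (-2·δs/s)² = (-2×0.0832)² = 0.0277;  (1·δu/u)² = (1×0.0544)² = 0.00295
δQ/Q = √(0.0608) = 0.247
Q = 3538, so δQ = 0.247 × 3538 = 873.

873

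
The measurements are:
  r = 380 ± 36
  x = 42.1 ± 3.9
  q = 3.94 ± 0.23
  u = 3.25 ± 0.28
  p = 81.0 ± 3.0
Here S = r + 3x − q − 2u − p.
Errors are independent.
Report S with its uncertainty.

415 ± 38.0

Absolute uncertainties add in quadrature for a linear combination:
  (δr)² = 1300;  (3·δx)² = 137;  (δq)² = 0.0529;  (2·δu)² = 0.314;  (δp)² = 9.00
δS = √(1440) = 38.0
S = 415.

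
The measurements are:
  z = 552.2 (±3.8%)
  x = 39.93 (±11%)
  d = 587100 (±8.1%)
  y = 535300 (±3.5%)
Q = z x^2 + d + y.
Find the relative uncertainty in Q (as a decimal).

Let p = z·x^2 = 880400. δp/p = √((1·δz/z)² + (2·δx/x)²) = √(0.00144 + 0.0484) = 0.223, so δp = 1.97e+05.
Q = p + d + y: δQ = √(δp² + δd² + δy²) = √(3.86e+10 + 2.26e+09 + 3.51e+08) = 2.03e+05
Q = 2.003e+06, so δQ/Q = 2.03e+05/2.003e+06 = 0.101.

0.101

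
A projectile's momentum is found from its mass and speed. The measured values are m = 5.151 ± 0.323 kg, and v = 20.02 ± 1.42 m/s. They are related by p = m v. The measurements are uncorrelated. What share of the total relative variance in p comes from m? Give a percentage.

43.9%

(δp/p)² = (1·δm/m)² + (1·δv/v)²
  m term: (1×0.0627)² = 0.00393
  v term: (1×0.0709)² = 0.00503
Total = 0.00896. Share from m = 0.00393/0.00896 = 0.439.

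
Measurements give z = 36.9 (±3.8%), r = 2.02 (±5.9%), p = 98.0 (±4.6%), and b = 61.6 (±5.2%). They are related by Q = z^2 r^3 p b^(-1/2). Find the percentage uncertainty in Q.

Relative error in a monomial: (δQ/Q)² = Σ (nᵢ · δxᵢ/xᵢ)².
  (2·δz/z)² = (2×0.0380)² = 0.00578;  (3·δr/r)² = (3×0.0590)² = 0.0313;  (1·δp/p)² = (1×0.0460)² = 0.00212;  (−½·δb/b)² = (-0.5×0.0520)² = 0.000676
δQ/Q = √(0.0399) = 0.200

20.0%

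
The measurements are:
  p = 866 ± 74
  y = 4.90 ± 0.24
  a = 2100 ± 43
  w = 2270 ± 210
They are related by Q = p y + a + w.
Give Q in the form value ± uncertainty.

Let h = p·y = 4240. δh/h = √((1·δp/p)² + (1·δy/y)²) = √(0.00730 + 0.00240) = 0.0985, so δh = 418.
Q = h + a + w: δQ = √(δh² + δa² + δw²) = √(1.75e+05 + 1850 + 44100) = 470
Q = 8610.

8610 ± 470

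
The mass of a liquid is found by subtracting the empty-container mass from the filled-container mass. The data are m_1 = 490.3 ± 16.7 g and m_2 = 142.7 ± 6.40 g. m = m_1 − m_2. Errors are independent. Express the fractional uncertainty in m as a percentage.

5.15%

Sums and differences: (δm)² = Σ (cᵢ δxᵢ)².
  (δm_1)² = 279;  (δm_2)² = 41.0
δm = √(320) = 17.9 g
m = 347.6 g, so δm/m = 17.9/347.6 = 0.0515.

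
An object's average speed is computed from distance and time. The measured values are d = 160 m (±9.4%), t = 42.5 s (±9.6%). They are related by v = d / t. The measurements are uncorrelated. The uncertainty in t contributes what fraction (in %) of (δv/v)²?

(δv/v)² = (1·δd/d)² + (-1·δt/t)²
  d term: (1×0.0940)² = 0.00884
  t term: (-1×0.0960)² = 0.00922
Total = 0.0181. Share from t = 0.00922/0.0181 = 0.511.

51.1%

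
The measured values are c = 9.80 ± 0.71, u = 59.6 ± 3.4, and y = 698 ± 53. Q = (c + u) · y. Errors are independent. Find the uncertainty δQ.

4410

Let w = c + u = 69.4. δw = √(δc² + δu²) = √(0.504 + 11.6) = 3.47, so δw/w = 0.0500.
Q is then a monomial in w, y:
δQ/Q = √((δw/w)² + (1·δy/y)²) = √(0.00250 + 0.00577) = 0.0909
Q = 48400, so δQ = 0.0909 × 48400 = 4410.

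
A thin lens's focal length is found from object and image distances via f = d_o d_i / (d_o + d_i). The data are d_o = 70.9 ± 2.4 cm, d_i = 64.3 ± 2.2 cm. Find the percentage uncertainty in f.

∂f/∂d_o = (d_i/(d_o+d_i))² = 0.226;  ∂f/∂d_i = (d_o/(d_o+d_i))² = 0.275
δf = √((∂f/∂d_o · δd_o)² + (∂f/∂d_i · δd_i)²) = √(0.295 + 0.366) = 0.813 cm
f = 33.7 cm, so δf/f = 0.813/33.7 = 0.0241.

2.41%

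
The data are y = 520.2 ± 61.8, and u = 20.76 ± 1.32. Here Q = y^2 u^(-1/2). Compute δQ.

For a monomial Q ∝ y^2, u^(-1/2), fractional errors add in quadrature:
  (2·δy/y)² = (2×0.119)² = 0.0565;  (−½·δu/u)² = (-0.5×0.0636)² = 0.00101
δQ/Q = √(0.0575) = 0.240
Q = 59390, so δQ = 0.240 × 59390 = 14200.

14200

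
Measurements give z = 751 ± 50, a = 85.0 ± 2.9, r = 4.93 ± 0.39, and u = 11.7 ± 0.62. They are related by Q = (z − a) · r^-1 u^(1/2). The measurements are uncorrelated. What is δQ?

Let w = z − a = 666. δw = √(δz² + δa²) = √(2500 + 8.41) = 50.1, so δw/w = 0.0752.
Q is then a monomial in w, r, u:
δQ/Q = √((δw/w)² + (-1·δr/r)² + (½·δu/u)²) = √(0.00566 + 0.00626 + 0.000702) = 0.112
Q = 462, so δQ = 0.112 × 462 = 51.9.

51.9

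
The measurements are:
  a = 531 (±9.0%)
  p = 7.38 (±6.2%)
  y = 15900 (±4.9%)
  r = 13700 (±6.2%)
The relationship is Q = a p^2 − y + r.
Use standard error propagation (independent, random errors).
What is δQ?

Let w = a·p^2 = 28900. δw/w = √((1·δa/a)² + (2·δp/p)²) = √(0.00810 + 0.0154) = 0.153, so δw = 4430.
Q = w − y + r: δQ = √(δw² + δy² + δr²) = √(1.96e+07 + 6.07e+05 + 7.21e+05) = 4580

4580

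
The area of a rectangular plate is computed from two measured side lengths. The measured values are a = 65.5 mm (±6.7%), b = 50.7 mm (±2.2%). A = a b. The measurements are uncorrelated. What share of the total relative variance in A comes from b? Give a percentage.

(δA/A)² = (1·δa/a)² + (1·δb/b)²
  a term: (1×0.0670)² = 0.00449
  b term: (1×0.0220)² = 0.000484
Total = 0.00497. Share from b = 0.000484/0.00497 = 0.0973.

9.73%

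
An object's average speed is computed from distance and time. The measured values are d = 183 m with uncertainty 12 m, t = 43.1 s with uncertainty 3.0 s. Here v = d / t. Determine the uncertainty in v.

Since v is a product/quotient, work with relative uncertainties:
  (1·δd/d)² = (1×0.0656)² = 0.00430;  (-1·δt/t)² = (-1×0.0696)² = 0.00484
δv/v = √(0.00914) = 0.0956
v = 4.25 m/s, so δv = 0.0956 × 4.25 = 0.406 m/s.

0.406 m/s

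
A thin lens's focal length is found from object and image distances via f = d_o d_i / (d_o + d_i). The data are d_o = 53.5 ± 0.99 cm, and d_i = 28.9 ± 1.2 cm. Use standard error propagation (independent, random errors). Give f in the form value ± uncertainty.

∂f/∂d_o = (d_i/(d_o+d_i))² = 0.123;  ∂f/∂d_i = (d_o/(d_o+d_i))² = 0.422
δf = √((∂f/∂d_o · δd_o)² + (∂f/∂d_i · δd_i)²) = √(0.0148 + 0.256) = 0.520 cm
f = 18.8 cm.

18.8 ± 0.520 cm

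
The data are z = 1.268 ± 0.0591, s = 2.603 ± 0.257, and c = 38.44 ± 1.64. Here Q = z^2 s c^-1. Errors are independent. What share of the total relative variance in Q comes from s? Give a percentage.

(δQ/Q)² = (2·δz/z)² + (1·δs/s)² + (-1·δc/c)²
  z term: (2×0.0466)² = 0.00869
  s term: (1×0.0987)² = 0.00975
  c term: (-1×0.0427)² = 0.00182
Total = 0.0203. Share from s = 0.00975/0.0203 = 0.481.

48.1%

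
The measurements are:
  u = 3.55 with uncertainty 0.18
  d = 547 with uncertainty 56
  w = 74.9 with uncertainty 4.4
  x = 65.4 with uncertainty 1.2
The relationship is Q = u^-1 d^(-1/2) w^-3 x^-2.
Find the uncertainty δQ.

Products/powers → add relative errors in quadrature, weighted by exponent:
  (-1·δu/u)² = (-1×0.0507)² = 0.00257;  (−½·δd/d)² = (-0.5×0.102)² = 0.00262;  (-3·δw/w)² = (-3×0.0587)² = 0.0311;  (-2·δx/x)² = (-2×0.0183)² = 0.00135
δQ/Q = √(0.0376) = 0.194
Q = 6.7e-12, so δQ = 0.194 × 6.7e-12 = 1.3e-12.

1.3e-12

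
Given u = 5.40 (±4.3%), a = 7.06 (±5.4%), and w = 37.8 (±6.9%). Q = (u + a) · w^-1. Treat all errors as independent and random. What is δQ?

Let h = u + a = 12.5. δh = √(δu² + δa²) = √(0.0539 + 0.145) = 0.446, so δh/h = 0.0358.
Q is then a monomial in h, w:
δQ/Q = √((δh/h)² + (-1·δw/w)²) = √(0.00128 + 0.00476) = 0.0777
Q = 0.330, so δQ = 0.0777 × 0.330 = 0.0256.

0.0256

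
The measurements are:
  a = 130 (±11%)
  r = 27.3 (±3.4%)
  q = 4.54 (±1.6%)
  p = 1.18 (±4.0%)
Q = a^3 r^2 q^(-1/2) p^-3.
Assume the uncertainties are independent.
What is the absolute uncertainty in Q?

Products/powers → add relative errors in quadrature, weighted by exponent:
  (3·δa/a)² = (3×0.110)² = 0.109;  (2·δr/r)² = (2×0.0340)² = 0.00462;  (−½·δq/q)² = (-0.5×0.0160)² = 6.4e-05;  (-3·δp/p)² = (-3×0.0400)² = 0.0144
δQ/Q = √(0.128) = 0.358
Q = 4.68e+08, so δQ = 0.358 × 4.68e+08 = 1.67e+08.

1.67e+08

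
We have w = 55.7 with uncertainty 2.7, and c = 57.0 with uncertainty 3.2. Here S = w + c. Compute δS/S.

0.0372

For a sum/difference, combine absolute errors in quadrature:
  (δw)² = 7.29;  (δc)² = 10.2
δS = √(17.5) = 4.19
S = 113, so δS/S = 4.19/113 = 0.0372.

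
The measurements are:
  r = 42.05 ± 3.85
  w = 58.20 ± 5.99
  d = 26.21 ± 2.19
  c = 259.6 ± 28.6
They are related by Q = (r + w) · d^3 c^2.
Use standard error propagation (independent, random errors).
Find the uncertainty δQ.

4.15e+10

Let u = r + w = 100.2. δu = √(δr² + δw²) = √(14.8 + 35.9) = 7.12, so δu/u = 0.0710.
Q is then a monomial in u, d, c:
δQ/Q = √((δu/u)² + (3·δd/d)² + (2·δc/c)²) = √(0.00505 + 0.0628 + 0.0485) = 0.341
Q = 1.216e+11, so δQ = 0.341 × 1.216e+11 = 4.15e+10.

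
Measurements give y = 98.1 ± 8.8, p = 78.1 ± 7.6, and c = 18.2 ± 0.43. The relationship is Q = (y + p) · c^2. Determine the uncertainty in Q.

4740

Let u = y + p = 176. δu = √(δy² + δp²) = √(77.4 + 57.8) = 11.6, so δu/u = 0.0660.
Q is then a monomial in u, c:
δQ/Q = √((δu/u)² + (2·δc/c)²) = √(0.00435 + 0.00223) = 0.0812
Q = 58400, so δQ = 0.0812 × 58400 = 4740.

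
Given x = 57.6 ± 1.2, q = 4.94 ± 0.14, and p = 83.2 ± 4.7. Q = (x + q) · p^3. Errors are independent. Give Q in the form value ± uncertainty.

Let u = x + q = 62.5. δu = √(δx² + δq²) = √(1.44 + 0.0196) = 1.21, so δu/u = 0.0193.
Q is then a monomial in u, p:
δQ/Q = √((δu/u)² + (3·δp/p)²) = √(0.000373 + 0.0287) = 0.171
Q = 3.6e+07, so δQ = 0.171 × 3.6e+07 = 6.14e+06.

(3.60 ± 0.614) × 10^7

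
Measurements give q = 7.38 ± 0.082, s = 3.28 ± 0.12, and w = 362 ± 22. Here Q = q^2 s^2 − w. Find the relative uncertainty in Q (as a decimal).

0.223

Let p = q^2·s^2 = 586. δp/p = √((2·δq/q)² + (2·δs/s)²) = √(0.000494 + 0.00535) = 0.0765, so δp = 44.8.
Q = p − w: δQ = √(δp² + δw²) = √(2010 + 484) = 49.9
Q = 224, so δQ/Q = 49.9/224 = 0.223.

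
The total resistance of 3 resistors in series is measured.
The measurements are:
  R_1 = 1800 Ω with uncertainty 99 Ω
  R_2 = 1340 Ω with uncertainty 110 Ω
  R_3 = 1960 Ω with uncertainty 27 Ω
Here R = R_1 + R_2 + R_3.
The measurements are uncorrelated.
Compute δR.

R is a linear combination, so absolute uncertainties add in quadrature:
  (δR_1)² = 9800;  (δR_2)² = 12100;  (δR_3)² = 729
δR = √(22600) = 150 Ω

150 Ω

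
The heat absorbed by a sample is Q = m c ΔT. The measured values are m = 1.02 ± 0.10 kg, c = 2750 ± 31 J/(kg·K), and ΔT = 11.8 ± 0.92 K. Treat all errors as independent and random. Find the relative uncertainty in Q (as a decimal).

Q is a product of powers, so relative uncertainties combine in quadrature:
  (1·δm/m)² = (1×0.0980)² = 0.00961;  (1·δc/c)² = (1×0.0113)² = 0.000127;  (1·δΔT/ΔT)² = (1×0.0780)² = 0.00608
δQ/Q = √(0.0158) = 0.126

0.126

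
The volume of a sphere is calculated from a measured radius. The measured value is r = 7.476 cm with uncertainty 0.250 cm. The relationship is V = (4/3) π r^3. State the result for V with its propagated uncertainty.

1750 ± 176 cm^3

Products/powers → add relative errors in quadrature, weighted by exponent:
  (3·δr/r)² = (3×0.0334)² = 0.0101
δV/V = √(0.0101) = 0.100
V = 1750 cm^3, so δV = 0.100 × 1750 = 176 cm^3.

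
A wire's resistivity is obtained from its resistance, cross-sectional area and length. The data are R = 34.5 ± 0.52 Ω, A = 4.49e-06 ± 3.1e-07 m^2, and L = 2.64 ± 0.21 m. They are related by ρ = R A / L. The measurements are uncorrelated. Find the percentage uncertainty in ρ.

Since ρ is a product/quotient, work with relative uncertainties:
  (1·δR/R)² = (1×0.0151)² = 0.000227;  (1·δA/A)² = (1×0.0690)² = 0.00477;  (-1·δL/L)² = (-1×0.0795)² = 0.00633
δρ/ρ = √(0.0113) = 0.106

10.6%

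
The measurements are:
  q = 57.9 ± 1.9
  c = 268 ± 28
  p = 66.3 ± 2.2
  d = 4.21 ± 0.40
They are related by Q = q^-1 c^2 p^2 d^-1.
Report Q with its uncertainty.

(1.30 ± 0.312) × 10^6

Products/powers → add relative errors in quadrature, weighted by exponent:
  (-1·δq/q)² = (-1×0.0328)² = 0.00108;  (2·δc/c)² = (2×0.104)² = 0.0437;  (2·δp/p)² = (2×0.0332)² = 0.00440;  (-1·δd/d)² = (-1×0.0950)² = 0.00903
δQ/Q = √(0.0582) = 0.241
Q = 1.3e+06, so δQ = 0.241 × 1.3e+06 = 3.12e+05.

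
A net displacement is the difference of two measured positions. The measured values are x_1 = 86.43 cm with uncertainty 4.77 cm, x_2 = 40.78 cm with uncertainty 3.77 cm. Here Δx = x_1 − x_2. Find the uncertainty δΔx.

Each term contributes (cᵢ δxᵢ)² to (δΔx)²:
  (δx_1)² = 22.8;  (δx_2)² = 14.2
δΔx = √(37.0) = 6.08 cm

6.08 cm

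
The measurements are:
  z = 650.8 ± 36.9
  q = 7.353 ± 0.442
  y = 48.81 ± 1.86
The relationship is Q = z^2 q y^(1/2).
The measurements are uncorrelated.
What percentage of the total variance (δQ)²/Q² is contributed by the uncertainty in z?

(δQ/Q)² = (2·δz/z)² + (1·δq/q)² + (½·δy/y)²
  z term: (2×0.0567)² = 0.0129
  q term: (1×0.0601)² = 0.00361
  y term: (0.5×0.0381)² = 0.000363
Total = 0.0168. Share from z = 0.0129/0.0168 = 0.764.

76.4%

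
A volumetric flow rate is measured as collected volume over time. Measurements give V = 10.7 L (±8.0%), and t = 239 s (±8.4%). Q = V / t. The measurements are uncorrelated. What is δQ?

0.00519 L/s

For a monomial Q ∝ V, t^-1, fractional errors add in quadrature:
  (1·δV/V)² = (1×0.0800)² = 0.00640;  (-1·δt/t)² = (-1×0.0840)² = 0.00706
δQ/Q = √(0.0135) = 0.116
Q = 0.0448 L/s, so δQ = 0.116 × 0.0448 = 0.00519 L/s.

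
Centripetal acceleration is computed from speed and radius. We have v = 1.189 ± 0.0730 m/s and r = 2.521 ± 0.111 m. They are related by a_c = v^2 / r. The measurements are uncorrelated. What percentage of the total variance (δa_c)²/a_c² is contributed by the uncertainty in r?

(δa_c/a_c)² = (2·δv/v)² + (-1·δr/r)²
  v term: (2×0.0614)² = 0.0151
  r term: (-1×0.0440)² = 0.00194
Total = 0.0170. Share from r = 0.00194/0.0170 = 0.114.

11.4%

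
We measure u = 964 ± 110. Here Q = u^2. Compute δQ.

2.12e+05

Q ∝ u^2, so δQ/Q = |2| · δu/u = 2 × 0.114 = 0.228.
Q = 9.29e+05, so δQ = 0.228 × 9.29e+05 = 2.12e+05.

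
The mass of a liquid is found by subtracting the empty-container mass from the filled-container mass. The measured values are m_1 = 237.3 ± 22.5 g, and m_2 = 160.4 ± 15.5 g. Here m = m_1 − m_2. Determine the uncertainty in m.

27.3 g

For a sum/difference, combine absolute errors in quadrature:
  (δm_1)² = 506;  (δm_2)² = 240
δm = √(746) = 27.3 g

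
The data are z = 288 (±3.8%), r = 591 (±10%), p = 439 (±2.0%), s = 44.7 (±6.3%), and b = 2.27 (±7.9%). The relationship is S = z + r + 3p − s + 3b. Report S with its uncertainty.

2160 ± 65.7

S is a linear combination, so absolute uncertainties add in quadrature:
  (δz)² = 120;  (δr)² = 3490;  (3·δp)² = 694;  (δs)² = 7.93;  (3·δb)² = 0.289
δS = √(4310) = 65.7
S = 2160.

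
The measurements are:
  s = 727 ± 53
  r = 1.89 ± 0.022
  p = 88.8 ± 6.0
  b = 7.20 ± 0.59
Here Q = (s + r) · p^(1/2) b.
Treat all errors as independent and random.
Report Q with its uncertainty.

49500 ± 5670

Let u = s + r = 729. δu = √(δs² + δr²) = √(2810 + 0.000484) = 53.0, so δu/u = 0.0727.
Q is then a monomial in u, p, b:
δQ/Q = √((δu/u)² + (½·δp/p)² + (1·δb/b)²) = √(0.00529 + 0.00114 + 0.00671) = 0.115
Q = 49500, so δQ = 0.115 × 49500 = 5670.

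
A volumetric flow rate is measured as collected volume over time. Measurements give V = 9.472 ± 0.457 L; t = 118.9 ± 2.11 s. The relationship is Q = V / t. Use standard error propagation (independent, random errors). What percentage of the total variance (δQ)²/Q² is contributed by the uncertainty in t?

11.9%

(δQ/Q)² = (1·δV/V)² + (-1·δt/t)²
  V term: (1×0.0482)² = 0.00233
  t term: (-1×0.0177)² = 0.000315
Total = 0.00264. Share from t = 0.000315/0.00264 = 0.119.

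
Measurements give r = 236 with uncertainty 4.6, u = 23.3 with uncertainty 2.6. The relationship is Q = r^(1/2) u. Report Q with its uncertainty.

Products/powers → add relative errors in quadrature, weighted by exponent:
  (½·δr/r)² = (0.5×0.0195)² = 9.5e-05;  (1·δu/u)² = (1×0.112)² = 0.0125
δQ/Q = √(0.0125) = 0.112
Q = 358, so δQ = 0.112 × 358 = 40.1.

358 ± 40.1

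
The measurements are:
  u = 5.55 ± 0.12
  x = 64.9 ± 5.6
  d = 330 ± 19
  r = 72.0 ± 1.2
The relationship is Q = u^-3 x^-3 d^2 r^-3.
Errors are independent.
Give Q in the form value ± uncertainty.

(6.24 ± 1.84) × 10^-9

For a monomial Q ∝ u^-3, x^-3, d^2, r^-3, fractional errors add in quadrature:
  (-3·δu/u)² = (-3×0.0216)² = 0.00421;  (-3·δx/x)² = (-3×0.0863)² = 0.0670;  (2·δd/d)² = (2×0.0576)² = 0.0133;  (-3·δr/r)² = (-3×0.0167)² = 0.00250
δQ/Q = √(0.0870) = 0.295
Q = 6.24e-09, so δQ = 0.295 × 6.24e-09 = 1.84e-09.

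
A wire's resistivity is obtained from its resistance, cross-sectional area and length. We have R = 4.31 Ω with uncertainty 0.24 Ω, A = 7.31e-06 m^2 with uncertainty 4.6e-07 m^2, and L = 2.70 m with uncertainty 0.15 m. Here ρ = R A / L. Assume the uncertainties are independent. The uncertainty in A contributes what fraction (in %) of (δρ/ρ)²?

(δρ/ρ)² = (1·δR/R)² + (1·δA/A)² + (-1·δL/L)²
  R term: (1×0.0557)² = 0.00310
  A term: (1×0.0629)² = 0.00396
  L term: (-1×0.0556)² = 0.00309
Total = 0.0101. Share from A = 0.00396/0.0101 = 0.390.

39.0%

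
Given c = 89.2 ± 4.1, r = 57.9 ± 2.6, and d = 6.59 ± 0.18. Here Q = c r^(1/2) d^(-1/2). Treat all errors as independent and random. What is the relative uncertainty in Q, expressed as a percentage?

For a monomial Q ∝ c, r^(1/2), d^(-1/2), fractional errors add in quadrature:
  (1·δc/c)² = (1×0.0460)² = 0.00211;  (½·δr/r)² = (0.5×0.0449)² = 0.000504;  (−½·δd/d)² = (-0.5×0.0273)² = 0.000187
δQ/Q = √(0.00280) = 0.0529

5.29%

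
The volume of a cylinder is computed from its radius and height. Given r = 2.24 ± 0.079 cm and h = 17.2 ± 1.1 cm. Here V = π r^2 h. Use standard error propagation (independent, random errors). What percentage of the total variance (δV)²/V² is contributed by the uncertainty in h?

45.1%

(δV/V)² = (2·δr/r)² + (1·δh/h)²
  r term: (2×0.0353)² = 0.00498
  h term: (1×0.0640)² = 0.00409
Total = 0.00907. Share from h = 0.00409/0.00907 = 0.451.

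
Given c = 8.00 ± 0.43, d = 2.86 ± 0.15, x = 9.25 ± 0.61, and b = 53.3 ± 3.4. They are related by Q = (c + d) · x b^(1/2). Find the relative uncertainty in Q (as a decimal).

0.0844

Let u = c + d = 10.9. δu = √(δc² + δd²) = √(0.185 + 0.0225) = 0.455, so δu/u = 0.0419.
Q is then a monomial in u, x, b:
δQ/Q = √((δu/u)² + (1·δx/x)² + (½·δb/b)²) = √(0.00176 + 0.00435 + 0.00102) = 0.0844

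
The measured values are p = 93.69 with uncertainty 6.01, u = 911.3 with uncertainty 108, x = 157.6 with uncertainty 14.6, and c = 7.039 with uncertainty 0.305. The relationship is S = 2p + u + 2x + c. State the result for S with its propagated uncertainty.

1421 ± 113

For a sum/difference, combine absolute errors in quadrature:
  (2·δp)² = 144;  (δu)² = 11700;  (2·δx)² = 853;  (δc)² = 0.0930
δS = √(12700) = 113
S = 1421.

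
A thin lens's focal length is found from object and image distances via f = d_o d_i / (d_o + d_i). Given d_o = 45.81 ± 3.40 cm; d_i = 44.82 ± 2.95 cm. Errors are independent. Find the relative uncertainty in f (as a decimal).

∂f/∂d_o = (d_i/(d_o+d_i))² = 0.245;  ∂f/∂d_i = (d_o/(d_o+d_i))² = 0.255
δf = √((∂f/∂d_o · δd_o)² + (∂f/∂d_i · δd_i)²) = √(0.691 + 0.568) = 1.12 cm
f = 22.65 cm, so δf/f = 1.12/22.65 = 0.0495.

0.0495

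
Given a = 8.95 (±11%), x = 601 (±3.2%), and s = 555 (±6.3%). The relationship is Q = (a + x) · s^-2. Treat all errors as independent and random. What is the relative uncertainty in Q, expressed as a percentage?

Let u = a + x = 610. δu = √(δa² + δx²) = √(0.969 + 370) = 19.3, so δu/u = 0.0316.
Q is then a monomial in u, s:
δQ/Q = √((δu/u)² + (-2·δs/s)²) = √(0.000997 + 0.0159) = 0.130

13.0%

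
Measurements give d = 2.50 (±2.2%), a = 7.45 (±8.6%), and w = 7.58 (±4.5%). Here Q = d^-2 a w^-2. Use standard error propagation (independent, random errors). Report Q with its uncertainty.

For a monomial Q ∝ d^-2, a, w^-2, fractional errors add in quadrature:
  (-2·δd/d)² = (-2×0.0220)² = 0.00194;  (1·δa/a)² = (1×0.0860)² = 0.00740;  (-2·δw/w)² = (-2×0.0450)² = 0.00810
δQ/Q = √(0.0174) = 0.132
Q = 0.0207, so δQ = 0.132 × 0.0207 = 0.00274.

0.0207 ± 0.00274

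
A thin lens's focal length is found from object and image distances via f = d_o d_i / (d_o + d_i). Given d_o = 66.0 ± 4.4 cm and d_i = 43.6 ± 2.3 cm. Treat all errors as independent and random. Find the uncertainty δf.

1.09 cm

∂f/∂d_o = (d_i/(d_o+d_i))² = 0.158;  ∂f/∂d_i = (d_o/(d_o+d_i))² = 0.363
δf = √((∂f/∂d_o · δd_o)² + (∂f/∂d_i · δd_i)²) = √(0.485 + 0.696) = 1.09 cm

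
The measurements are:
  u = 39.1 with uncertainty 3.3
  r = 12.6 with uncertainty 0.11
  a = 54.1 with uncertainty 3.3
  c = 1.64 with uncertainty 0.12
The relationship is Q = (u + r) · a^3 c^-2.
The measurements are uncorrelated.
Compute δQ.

7.39e+05

Let w = u + r = 51.7. δw = √(δu² + δr²) = √(10.9 + 0.0121) = 3.30, so δw/w = 0.0639.
Q is then a monomial in w, a, c:
δQ/Q = √((δw/w)² + (3·δa/a)² + (-2·δc/c)²) = √(0.00408 + 0.0335 + 0.0214) = 0.243
Q = 3.04e+06, so δQ = 0.243 × 3.04e+06 = 7.39e+05.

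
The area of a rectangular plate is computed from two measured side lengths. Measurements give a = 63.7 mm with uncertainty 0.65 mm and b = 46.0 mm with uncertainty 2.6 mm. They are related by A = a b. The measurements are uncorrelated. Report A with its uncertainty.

2930 ± 168 mm^2

Products/powers → add relative errors in quadrature, weighted by exponent:
  (1·δa/a)² = (1×0.0102)² = 0.000104;  (1·δb/b)² = (1×0.0565)² = 0.00319
δA/A = √(0.00330) = 0.0574
A = 2930 mm^2, so δA = 0.0574 × 2930 = 168 mm^2.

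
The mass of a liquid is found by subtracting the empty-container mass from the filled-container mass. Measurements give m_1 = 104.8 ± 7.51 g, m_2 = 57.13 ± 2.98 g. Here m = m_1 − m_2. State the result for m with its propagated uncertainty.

Absolute uncertainties add in quadrature for a linear combination:
  (δm_1)² = 56.4;  (δm_2)² = 8.88
δm = √(65.3) = 8.08 g
m = 47.67 g.

47.67 ± 8.08 g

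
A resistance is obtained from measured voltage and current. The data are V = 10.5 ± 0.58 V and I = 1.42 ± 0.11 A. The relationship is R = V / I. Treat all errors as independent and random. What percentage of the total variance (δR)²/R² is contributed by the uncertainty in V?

(δR/R)² = (1·δV/V)² + (-1·δI/I)²
  V term: (1×0.0552)² = 0.00305
  I term: (-1×0.0775)² = 0.00600
Total = 0.00905. Share from V = 0.00305/0.00905 = 0.337.

33.7%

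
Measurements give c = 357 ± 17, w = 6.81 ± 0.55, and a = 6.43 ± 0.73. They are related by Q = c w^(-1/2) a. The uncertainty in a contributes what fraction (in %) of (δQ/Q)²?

76.8%

(δQ/Q)² = (1·δc/c)² + (−½·δw/w)² + (1·δa/a)²
  c term: (1×0.0476)² = 0.00227
  w term: (-0.5×0.0808)² = 0.00163
  a term: (1×0.114)² = 0.0129
Total = 0.0168. Share from a = 0.0129/0.0168 = 0.768.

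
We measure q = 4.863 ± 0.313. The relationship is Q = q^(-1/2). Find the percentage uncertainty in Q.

Products/powers → add relative errors in quadrature, weighted by exponent:
  (−½·δq/q)² = (-0.5×0.0644)² = 0.00104
δQ/Q = √(0.00104) = 0.0322

3.22%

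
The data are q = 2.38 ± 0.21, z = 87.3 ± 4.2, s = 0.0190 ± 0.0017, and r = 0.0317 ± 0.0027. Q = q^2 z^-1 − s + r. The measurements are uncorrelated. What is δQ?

0.0123

Let p = q^2·z^-1 = 0.0649. δp/p = √((2·δq/q)² + (-1·δz/z)²) = √(0.0311 + 0.00231) = 0.183, so δp = 0.0119.
Q = p − s + r: δQ = √(δp² + δs² + δr²) = √(0.000141 + 2.89e-06 + 7.29e-06) = 0.0123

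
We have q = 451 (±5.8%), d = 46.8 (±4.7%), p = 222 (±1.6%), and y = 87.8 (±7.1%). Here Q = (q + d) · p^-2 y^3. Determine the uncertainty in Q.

1520

Let u = q + d = 498. δu = √(δq² + δd²) = √(684 + 4.84) = 26.3, so δu/u = 0.0527.
Q is then a monomial in u, p, y:
δQ/Q = √((δu/u)² + (-2·δp/p)² + (3·δy/y)²) = √(0.00278 + 0.00102 + 0.0454) = 0.222
Q = 6840, so δQ = 0.222 × 6840 = 1520.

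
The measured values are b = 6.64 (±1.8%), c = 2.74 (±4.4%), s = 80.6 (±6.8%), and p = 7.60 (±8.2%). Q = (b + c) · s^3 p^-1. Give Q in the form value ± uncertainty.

(6.46 ± 1.43) × 10^5

Let u = b + c = 9.38. δu = √(δb² + δc²) = √(0.0143 + 0.0145) = 0.170, so δu/u = 0.0181.
Q is then a monomial in u, s, p:
δQ/Q = √((δu/u)² + (3·δs/s)² + (-1·δp/p)²) = √(0.000328 + 0.0416 + 0.00672) = 0.221
Q = 6.46e+05, so δQ = 0.221 × 6.46e+05 = 1.43e+05.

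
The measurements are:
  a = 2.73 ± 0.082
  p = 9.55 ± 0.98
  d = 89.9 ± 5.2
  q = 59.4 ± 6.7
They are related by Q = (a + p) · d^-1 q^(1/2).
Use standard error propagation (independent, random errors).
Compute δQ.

0.120

Let u = a + p = 12.3. δu = √(δa² + δp²) = √(0.00672 + 0.960) = 0.983, so δu/u = 0.0801.
Q is then a monomial in u, d, q:
δQ/Q = √((δu/u)² + (-1·δd/d)² + (½·δq/q)²) = √(0.00641 + 0.00335 + 0.00318) = 0.114
Q = 1.05, so δQ = 0.114 × 1.05 = 0.120.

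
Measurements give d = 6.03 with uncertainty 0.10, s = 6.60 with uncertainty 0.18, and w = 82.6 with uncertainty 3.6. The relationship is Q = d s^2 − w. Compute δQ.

Let p = d·s^2 = 263. δp/p = √((1·δd/d)² + (2·δs/s)²) = √(0.000275 + 0.00298) = 0.0570, so δp = 15.0.
Q = p − w: δQ = √(δp² + δw²) = √(224 + 13.0) = 15.4

15.4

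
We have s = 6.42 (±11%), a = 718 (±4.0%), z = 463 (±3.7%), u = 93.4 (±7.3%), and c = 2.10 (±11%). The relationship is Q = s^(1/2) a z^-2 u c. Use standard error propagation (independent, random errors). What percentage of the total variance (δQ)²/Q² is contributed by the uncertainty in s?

(δQ/Q)² = (½·δs/s)² + (1·δa/a)² + (-2·δz/z)² + (1·δu/u)² + (1·δc/c)²
  s term: (0.5×0.110)² = 0.00303
  a term: (1×0.0400)² = 0.00160
  z term: (-2×0.0370)² = 0.00548
  u term: (1×0.0730)² = 0.00533
  c term: (1×0.110)² = 0.0121
Total = 0.0275. Share from s = 0.00303/0.0275 = 0.110.

11.0%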